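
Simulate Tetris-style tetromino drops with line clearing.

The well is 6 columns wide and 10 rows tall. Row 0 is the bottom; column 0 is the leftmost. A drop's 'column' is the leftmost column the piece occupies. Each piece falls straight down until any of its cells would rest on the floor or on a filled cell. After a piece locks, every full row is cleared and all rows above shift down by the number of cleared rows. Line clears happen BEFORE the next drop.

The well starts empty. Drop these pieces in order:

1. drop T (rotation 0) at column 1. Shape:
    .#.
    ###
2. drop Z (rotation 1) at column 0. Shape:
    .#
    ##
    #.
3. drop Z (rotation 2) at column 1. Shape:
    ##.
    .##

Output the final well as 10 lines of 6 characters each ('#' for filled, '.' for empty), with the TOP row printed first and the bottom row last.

Drop 1: T rot0 at col 1 lands with bottom-row=0; cleared 0 line(s) (total 0); column heights now [0 1 2 1 0 0], max=2
Drop 2: Z rot1 at col 0 lands with bottom-row=0; cleared 0 line(s) (total 0); column heights now [2 3 2 1 0 0], max=3
Drop 3: Z rot2 at col 1 lands with bottom-row=2; cleared 0 line(s) (total 0); column heights now [2 4 4 3 0 0], max=4

Answer: ......
......
......
......
......
......
.##...
.###..
###...
####..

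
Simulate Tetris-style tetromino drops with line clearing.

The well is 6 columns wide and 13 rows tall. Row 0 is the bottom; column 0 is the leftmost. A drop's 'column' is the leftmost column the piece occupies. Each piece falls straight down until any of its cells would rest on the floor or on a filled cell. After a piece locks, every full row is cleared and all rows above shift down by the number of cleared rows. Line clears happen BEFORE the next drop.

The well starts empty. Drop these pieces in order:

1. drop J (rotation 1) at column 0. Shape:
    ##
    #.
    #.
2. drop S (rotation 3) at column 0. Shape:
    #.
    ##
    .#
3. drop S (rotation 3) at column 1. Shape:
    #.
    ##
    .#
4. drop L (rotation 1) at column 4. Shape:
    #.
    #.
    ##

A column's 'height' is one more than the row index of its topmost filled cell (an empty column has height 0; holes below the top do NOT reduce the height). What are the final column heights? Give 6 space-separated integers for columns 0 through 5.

Drop 1: J rot1 at col 0 lands with bottom-row=0; cleared 0 line(s) (total 0); column heights now [3 3 0 0 0 0], max=3
Drop 2: S rot3 at col 0 lands with bottom-row=3; cleared 0 line(s) (total 0); column heights now [6 5 0 0 0 0], max=6
Drop 3: S rot3 at col 1 lands with bottom-row=4; cleared 0 line(s) (total 0); column heights now [6 7 6 0 0 0], max=7
Drop 4: L rot1 at col 4 lands with bottom-row=0; cleared 0 line(s) (total 0); column heights now [6 7 6 0 3 1], max=7

Answer: 6 7 6 0 3 1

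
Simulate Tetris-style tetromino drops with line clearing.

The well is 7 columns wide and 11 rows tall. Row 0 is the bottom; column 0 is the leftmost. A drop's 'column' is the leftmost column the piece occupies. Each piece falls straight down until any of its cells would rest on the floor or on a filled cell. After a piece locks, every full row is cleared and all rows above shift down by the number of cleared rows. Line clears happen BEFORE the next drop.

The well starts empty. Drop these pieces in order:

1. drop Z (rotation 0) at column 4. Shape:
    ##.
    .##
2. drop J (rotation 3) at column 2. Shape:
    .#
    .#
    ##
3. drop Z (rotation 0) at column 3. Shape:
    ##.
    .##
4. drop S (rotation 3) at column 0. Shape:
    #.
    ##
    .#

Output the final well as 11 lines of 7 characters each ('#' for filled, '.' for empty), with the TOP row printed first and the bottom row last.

Drop 1: Z rot0 at col 4 lands with bottom-row=0; cleared 0 line(s) (total 0); column heights now [0 0 0 0 2 2 1], max=2
Drop 2: J rot3 at col 2 lands with bottom-row=0; cleared 0 line(s) (total 0); column heights now [0 0 1 3 2 2 1], max=3
Drop 3: Z rot0 at col 3 lands with bottom-row=2; cleared 0 line(s) (total 0); column heights now [0 0 1 4 4 3 1], max=4
Drop 4: S rot3 at col 0 lands with bottom-row=0; cleared 0 line(s) (total 0); column heights now [3 2 1 4 4 3 1], max=4

Answer: .......
.......
.......
.......
.......
.......
.......
...##..
#..###.
##.###.
.###.##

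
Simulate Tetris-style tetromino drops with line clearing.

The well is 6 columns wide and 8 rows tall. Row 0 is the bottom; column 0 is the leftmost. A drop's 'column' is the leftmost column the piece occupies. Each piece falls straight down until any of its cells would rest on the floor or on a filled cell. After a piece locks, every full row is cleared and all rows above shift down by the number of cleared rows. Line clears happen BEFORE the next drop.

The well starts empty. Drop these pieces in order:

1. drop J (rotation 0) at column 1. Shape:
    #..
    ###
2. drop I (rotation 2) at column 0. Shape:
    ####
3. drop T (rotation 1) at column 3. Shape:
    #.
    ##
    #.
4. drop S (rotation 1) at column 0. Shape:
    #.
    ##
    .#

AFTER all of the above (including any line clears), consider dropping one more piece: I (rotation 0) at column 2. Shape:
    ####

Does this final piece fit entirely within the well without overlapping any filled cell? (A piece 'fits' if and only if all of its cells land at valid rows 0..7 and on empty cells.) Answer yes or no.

Drop 1: J rot0 at col 1 lands with bottom-row=0; cleared 0 line(s) (total 0); column heights now [0 2 1 1 0 0], max=2
Drop 2: I rot2 at col 0 lands with bottom-row=2; cleared 0 line(s) (total 0); column heights now [3 3 3 3 0 0], max=3
Drop 3: T rot1 at col 3 lands with bottom-row=3; cleared 0 line(s) (total 0); column heights now [3 3 3 6 5 0], max=6
Drop 4: S rot1 at col 0 lands with bottom-row=3; cleared 0 line(s) (total 0); column heights now [6 5 3 6 5 0], max=6
Test piece I rot0 at col 2 (width 4): heights before test = [6 5 3 6 5 0]; fits = True

Answer: yes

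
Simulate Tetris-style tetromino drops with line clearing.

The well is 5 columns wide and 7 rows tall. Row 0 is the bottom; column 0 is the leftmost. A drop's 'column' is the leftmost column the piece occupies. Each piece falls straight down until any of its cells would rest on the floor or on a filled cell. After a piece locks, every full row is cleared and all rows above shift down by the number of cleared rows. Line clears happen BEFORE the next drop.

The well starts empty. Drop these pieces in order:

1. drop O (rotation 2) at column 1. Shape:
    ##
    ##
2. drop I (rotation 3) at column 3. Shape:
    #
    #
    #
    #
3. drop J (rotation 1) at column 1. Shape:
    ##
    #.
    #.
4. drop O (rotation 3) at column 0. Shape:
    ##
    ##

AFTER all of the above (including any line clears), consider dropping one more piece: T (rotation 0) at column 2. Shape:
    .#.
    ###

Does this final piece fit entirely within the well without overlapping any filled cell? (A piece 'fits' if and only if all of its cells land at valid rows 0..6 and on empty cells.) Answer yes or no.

Answer: yes

Derivation:
Drop 1: O rot2 at col 1 lands with bottom-row=0; cleared 0 line(s) (total 0); column heights now [0 2 2 0 0], max=2
Drop 2: I rot3 at col 3 lands with bottom-row=0; cleared 0 line(s) (total 0); column heights now [0 2 2 4 0], max=4
Drop 3: J rot1 at col 1 lands with bottom-row=2; cleared 0 line(s) (total 0); column heights now [0 5 5 4 0], max=5
Drop 4: O rot3 at col 0 lands with bottom-row=5; cleared 0 line(s) (total 0); column heights now [7 7 5 4 0], max=7
Test piece T rot0 at col 2 (width 3): heights before test = [7 7 5 4 0]; fits = True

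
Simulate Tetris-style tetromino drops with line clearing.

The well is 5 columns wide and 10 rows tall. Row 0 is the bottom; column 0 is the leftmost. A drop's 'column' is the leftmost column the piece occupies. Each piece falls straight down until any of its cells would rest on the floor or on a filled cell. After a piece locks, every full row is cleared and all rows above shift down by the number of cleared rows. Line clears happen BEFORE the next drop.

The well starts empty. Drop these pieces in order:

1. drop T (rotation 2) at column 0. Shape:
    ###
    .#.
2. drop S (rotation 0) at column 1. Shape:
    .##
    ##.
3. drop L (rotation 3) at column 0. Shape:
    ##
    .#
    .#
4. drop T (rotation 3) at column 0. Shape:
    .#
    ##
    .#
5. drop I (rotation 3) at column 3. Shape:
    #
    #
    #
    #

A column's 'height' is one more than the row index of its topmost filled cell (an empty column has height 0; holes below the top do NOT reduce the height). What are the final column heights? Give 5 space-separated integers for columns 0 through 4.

Drop 1: T rot2 at col 0 lands with bottom-row=0; cleared 0 line(s) (total 0); column heights now [2 2 2 0 0], max=2
Drop 2: S rot0 at col 1 lands with bottom-row=2; cleared 0 line(s) (total 0); column heights now [2 3 4 4 0], max=4
Drop 3: L rot3 at col 0 lands with bottom-row=3; cleared 0 line(s) (total 0); column heights now [6 6 4 4 0], max=6
Drop 4: T rot3 at col 0 lands with bottom-row=6; cleared 0 line(s) (total 0); column heights now [8 9 4 4 0], max=9
Drop 5: I rot3 at col 3 lands with bottom-row=4; cleared 0 line(s) (total 0); column heights now [8 9 4 8 0], max=9

Answer: 8 9 4 8 0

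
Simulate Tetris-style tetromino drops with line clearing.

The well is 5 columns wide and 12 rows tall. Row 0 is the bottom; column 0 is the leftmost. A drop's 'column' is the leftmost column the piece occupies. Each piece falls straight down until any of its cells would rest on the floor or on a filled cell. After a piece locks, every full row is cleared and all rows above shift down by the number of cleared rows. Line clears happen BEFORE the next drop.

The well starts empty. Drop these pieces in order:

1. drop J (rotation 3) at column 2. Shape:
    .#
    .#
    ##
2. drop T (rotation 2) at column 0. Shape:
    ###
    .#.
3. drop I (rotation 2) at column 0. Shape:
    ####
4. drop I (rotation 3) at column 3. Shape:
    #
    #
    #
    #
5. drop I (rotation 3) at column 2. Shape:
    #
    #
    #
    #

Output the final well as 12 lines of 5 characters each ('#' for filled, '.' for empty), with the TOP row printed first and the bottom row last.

Drop 1: J rot3 at col 2 lands with bottom-row=0; cleared 0 line(s) (total 0); column heights now [0 0 1 3 0], max=3
Drop 2: T rot2 at col 0 lands with bottom-row=0; cleared 0 line(s) (total 0); column heights now [2 2 2 3 0], max=3
Drop 3: I rot2 at col 0 lands with bottom-row=3; cleared 0 line(s) (total 0); column heights now [4 4 4 4 0], max=4
Drop 4: I rot3 at col 3 lands with bottom-row=4; cleared 0 line(s) (total 0); column heights now [4 4 4 8 0], max=8
Drop 5: I rot3 at col 2 lands with bottom-row=4; cleared 0 line(s) (total 0); column heights now [4 4 8 8 0], max=8

Answer: .....
.....
.....
.....
..##.
..##.
..##.
..##.
####.
...#.
####.
.###.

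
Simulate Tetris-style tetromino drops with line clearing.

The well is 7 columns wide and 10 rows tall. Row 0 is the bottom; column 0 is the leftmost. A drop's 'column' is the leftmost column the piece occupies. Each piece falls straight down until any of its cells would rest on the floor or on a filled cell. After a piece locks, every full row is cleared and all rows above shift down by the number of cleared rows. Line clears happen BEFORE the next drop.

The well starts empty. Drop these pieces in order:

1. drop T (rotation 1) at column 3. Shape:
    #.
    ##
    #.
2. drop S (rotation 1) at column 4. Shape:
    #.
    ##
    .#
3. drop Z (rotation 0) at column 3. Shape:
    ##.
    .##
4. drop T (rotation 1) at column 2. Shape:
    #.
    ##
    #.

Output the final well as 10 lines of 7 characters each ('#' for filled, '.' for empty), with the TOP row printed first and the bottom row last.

Drop 1: T rot1 at col 3 lands with bottom-row=0; cleared 0 line(s) (total 0); column heights now [0 0 0 3 2 0 0], max=3
Drop 2: S rot1 at col 4 lands with bottom-row=1; cleared 0 line(s) (total 0); column heights now [0 0 0 3 4 3 0], max=4
Drop 3: Z rot0 at col 3 lands with bottom-row=4; cleared 0 line(s) (total 0); column heights now [0 0 0 6 6 5 0], max=6
Drop 4: T rot1 at col 2 lands with bottom-row=5; cleared 0 line(s) (total 0); column heights now [0 0 8 7 6 5 0], max=8

Answer: .......
.......
..#....
..##...
..###..
....##.
....#..
...###.
...###.
...#...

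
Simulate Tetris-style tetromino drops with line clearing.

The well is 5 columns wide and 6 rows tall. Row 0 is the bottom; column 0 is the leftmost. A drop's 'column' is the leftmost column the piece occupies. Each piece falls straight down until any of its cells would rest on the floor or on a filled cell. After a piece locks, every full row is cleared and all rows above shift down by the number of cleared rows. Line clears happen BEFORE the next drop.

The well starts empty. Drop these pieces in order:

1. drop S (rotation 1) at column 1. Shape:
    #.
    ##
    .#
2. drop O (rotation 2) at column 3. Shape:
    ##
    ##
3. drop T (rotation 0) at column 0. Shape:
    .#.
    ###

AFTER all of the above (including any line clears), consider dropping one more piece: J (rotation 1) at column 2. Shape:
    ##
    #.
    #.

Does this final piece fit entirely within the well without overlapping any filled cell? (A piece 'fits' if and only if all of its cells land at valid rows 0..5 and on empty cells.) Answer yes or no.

Answer: no

Derivation:
Drop 1: S rot1 at col 1 lands with bottom-row=0; cleared 0 line(s) (total 0); column heights now [0 3 2 0 0], max=3
Drop 2: O rot2 at col 3 lands with bottom-row=0; cleared 0 line(s) (total 0); column heights now [0 3 2 2 2], max=3
Drop 3: T rot0 at col 0 lands with bottom-row=3; cleared 0 line(s) (total 0); column heights now [4 5 4 2 2], max=5
Test piece J rot1 at col 2 (width 2): heights before test = [4 5 4 2 2]; fits = False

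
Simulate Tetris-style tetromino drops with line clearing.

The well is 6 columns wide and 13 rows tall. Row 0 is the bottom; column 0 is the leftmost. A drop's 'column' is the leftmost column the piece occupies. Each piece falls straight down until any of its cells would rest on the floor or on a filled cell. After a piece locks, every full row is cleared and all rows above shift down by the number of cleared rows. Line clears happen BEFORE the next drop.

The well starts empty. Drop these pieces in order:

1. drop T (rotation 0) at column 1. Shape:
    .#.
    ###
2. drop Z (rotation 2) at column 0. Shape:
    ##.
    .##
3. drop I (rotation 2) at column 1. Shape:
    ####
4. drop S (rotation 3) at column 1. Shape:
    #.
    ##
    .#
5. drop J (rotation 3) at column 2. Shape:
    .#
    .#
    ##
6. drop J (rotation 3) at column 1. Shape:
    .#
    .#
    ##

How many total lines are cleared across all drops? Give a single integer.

Answer: 0

Derivation:
Drop 1: T rot0 at col 1 lands with bottom-row=0; cleared 0 line(s) (total 0); column heights now [0 1 2 1 0 0], max=2
Drop 2: Z rot2 at col 0 lands with bottom-row=2; cleared 0 line(s) (total 0); column heights now [4 4 3 1 0 0], max=4
Drop 3: I rot2 at col 1 lands with bottom-row=4; cleared 0 line(s) (total 0); column heights now [4 5 5 5 5 0], max=5
Drop 4: S rot3 at col 1 lands with bottom-row=5; cleared 0 line(s) (total 0); column heights now [4 8 7 5 5 0], max=8
Drop 5: J rot3 at col 2 lands with bottom-row=7; cleared 0 line(s) (total 0); column heights now [4 8 8 10 5 0], max=10
Drop 6: J rot3 at col 1 lands with bottom-row=8; cleared 0 line(s) (total 0); column heights now [4 9 11 10 5 0], max=11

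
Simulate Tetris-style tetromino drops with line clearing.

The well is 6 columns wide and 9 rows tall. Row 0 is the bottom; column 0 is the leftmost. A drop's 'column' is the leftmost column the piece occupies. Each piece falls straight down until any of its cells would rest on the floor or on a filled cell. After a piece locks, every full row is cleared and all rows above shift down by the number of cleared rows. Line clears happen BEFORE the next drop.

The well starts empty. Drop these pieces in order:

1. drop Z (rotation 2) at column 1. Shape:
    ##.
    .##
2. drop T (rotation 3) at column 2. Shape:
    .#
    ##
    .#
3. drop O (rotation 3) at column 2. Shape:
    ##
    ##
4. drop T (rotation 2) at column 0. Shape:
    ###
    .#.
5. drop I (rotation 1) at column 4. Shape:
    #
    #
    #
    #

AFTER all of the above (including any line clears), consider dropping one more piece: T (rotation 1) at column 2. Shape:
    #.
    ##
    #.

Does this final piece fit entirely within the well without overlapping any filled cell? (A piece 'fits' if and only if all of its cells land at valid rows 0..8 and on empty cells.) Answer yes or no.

Drop 1: Z rot2 at col 1 lands with bottom-row=0; cleared 0 line(s) (total 0); column heights now [0 2 2 1 0 0], max=2
Drop 2: T rot3 at col 2 lands with bottom-row=1; cleared 0 line(s) (total 0); column heights now [0 2 3 4 0 0], max=4
Drop 3: O rot3 at col 2 lands with bottom-row=4; cleared 0 line(s) (total 0); column heights now [0 2 6 6 0 0], max=6
Drop 4: T rot2 at col 0 lands with bottom-row=5; cleared 0 line(s) (total 0); column heights now [7 7 7 6 0 0], max=7
Drop 5: I rot1 at col 4 lands with bottom-row=0; cleared 0 line(s) (total 0); column heights now [7 7 7 6 4 0], max=7
Test piece T rot1 at col 2 (width 2): heights before test = [7 7 7 6 4 0]; fits = False

Answer: no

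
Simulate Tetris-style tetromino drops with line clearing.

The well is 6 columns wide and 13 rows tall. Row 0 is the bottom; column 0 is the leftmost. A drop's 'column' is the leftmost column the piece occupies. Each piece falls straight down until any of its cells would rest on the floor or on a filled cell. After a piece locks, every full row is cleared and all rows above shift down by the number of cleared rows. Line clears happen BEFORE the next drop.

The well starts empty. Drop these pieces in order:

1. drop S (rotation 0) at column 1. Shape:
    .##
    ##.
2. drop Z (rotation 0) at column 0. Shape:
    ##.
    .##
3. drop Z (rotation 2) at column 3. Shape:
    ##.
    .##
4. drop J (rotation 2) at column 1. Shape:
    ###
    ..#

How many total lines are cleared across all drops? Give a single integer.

Answer: 0

Derivation:
Drop 1: S rot0 at col 1 lands with bottom-row=0; cleared 0 line(s) (total 0); column heights now [0 1 2 2 0 0], max=2
Drop 2: Z rot0 at col 0 lands with bottom-row=2; cleared 0 line(s) (total 0); column heights now [4 4 3 2 0 0], max=4
Drop 3: Z rot2 at col 3 lands with bottom-row=1; cleared 0 line(s) (total 0); column heights now [4 4 3 3 3 2], max=4
Drop 4: J rot2 at col 1 lands with bottom-row=3; cleared 0 line(s) (total 0); column heights now [4 5 5 5 3 2], max=5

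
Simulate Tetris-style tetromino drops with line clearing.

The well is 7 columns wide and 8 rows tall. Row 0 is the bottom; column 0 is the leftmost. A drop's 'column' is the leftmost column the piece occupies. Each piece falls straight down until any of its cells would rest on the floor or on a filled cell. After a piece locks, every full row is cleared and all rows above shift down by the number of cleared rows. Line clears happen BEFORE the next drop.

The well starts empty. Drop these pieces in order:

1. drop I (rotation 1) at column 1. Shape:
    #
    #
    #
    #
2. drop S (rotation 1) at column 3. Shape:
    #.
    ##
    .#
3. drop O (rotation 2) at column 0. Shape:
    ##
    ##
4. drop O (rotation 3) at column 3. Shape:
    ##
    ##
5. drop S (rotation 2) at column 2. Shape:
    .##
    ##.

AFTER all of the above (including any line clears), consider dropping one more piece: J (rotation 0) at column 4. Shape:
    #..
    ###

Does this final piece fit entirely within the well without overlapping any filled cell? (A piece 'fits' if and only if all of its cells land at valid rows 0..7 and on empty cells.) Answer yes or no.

Drop 1: I rot1 at col 1 lands with bottom-row=0; cleared 0 line(s) (total 0); column heights now [0 4 0 0 0 0 0], max=4
Drop 2: S rot1 at col 3 lands with bottom-row=0; cleared 0 line(s) (total 0); column heights now [0 4 0 3 2 0 0], max=4
Drop 3: O rot2 at col 0 lands with bottom-row=4; cleared 0 line(s) (total 0); column heights now [6 6 0 3 2 0 0], max=6
Drop 4: O rot3 at col 3 lands with bottom-row=3; cleared 0 line(s) (total 0); column heights now [6 6 0 5 5 0 0], max=6
Drop 5: S rot2 at col 2 lands with bottom-row=5; cleared 0 line(s) (total 0); column heights now [6 6 6 7 7 0 0], max=7
Test piece J rot0 at col 4 (width 3): heights before test = [6 6 6 7 7 0 0]; fits = False

Answer: no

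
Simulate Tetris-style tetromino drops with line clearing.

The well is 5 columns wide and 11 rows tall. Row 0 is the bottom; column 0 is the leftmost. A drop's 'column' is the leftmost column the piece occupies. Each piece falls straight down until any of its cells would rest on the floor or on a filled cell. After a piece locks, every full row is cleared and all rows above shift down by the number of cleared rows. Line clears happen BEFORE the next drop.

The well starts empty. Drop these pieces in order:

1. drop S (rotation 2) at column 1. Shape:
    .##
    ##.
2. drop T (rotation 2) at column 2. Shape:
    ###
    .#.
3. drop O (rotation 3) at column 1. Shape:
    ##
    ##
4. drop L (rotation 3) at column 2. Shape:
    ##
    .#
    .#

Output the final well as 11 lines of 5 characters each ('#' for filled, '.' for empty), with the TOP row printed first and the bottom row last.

Answer: .....
.....
.....
.....
..##.
.###.
.###.
..###
...#.
..##.
.##..

Derivation:
Drop 1: S rot2 at col 1 lands with bottom-row=0; cleared 0 line(s) (total 0); column heights now [0 1 2 2 0], max=2
Drop 2: T rot2 at col 2 lands with bottom-row=2; cleared 0 line(s) (total 0); column heights now [0 1 4 4 4], max=4
Drop 3: O rot3 at col 1 lands with bottom-row=4; cleared 0 line(s) (total 0); column heights now [0 6 6 4 4], max=6
Drop 4: L rot3 at col 2 lands with bottom-row=4; cleared 0 line(s) (total 0); column heights now [0 6 7 7 4], max=7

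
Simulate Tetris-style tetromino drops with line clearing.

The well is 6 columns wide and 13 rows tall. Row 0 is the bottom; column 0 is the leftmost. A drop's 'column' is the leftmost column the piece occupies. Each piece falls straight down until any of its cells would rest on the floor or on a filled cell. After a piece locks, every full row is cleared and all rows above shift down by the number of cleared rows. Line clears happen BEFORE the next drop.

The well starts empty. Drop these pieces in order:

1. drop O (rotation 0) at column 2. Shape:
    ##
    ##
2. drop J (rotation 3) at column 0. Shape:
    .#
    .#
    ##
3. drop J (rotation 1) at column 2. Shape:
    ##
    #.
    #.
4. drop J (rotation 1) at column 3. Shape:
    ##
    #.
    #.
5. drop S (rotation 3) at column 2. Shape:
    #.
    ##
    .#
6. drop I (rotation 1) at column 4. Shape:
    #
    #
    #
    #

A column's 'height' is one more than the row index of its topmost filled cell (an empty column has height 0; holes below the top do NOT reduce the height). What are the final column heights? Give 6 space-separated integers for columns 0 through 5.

Drop 1: O rot0 at col 2 lands with bottom-row=0; cleared 0 line(s) (total 0); column heights now [0 0 2 2 0 0], max=2
Drop 2: J rot3 at col 0 lands with bottom-row=0; cleared 0 line(s) (total 0); column heights now [1 3 2 2 0 0], max=3
Drop 3: J rot1 at col 2 lands with bottom-row=2; cleared 0 line(s) (total 0); column heights now [1 3 5 5 0 0], max=5
Drop 4: J rot1 at col 3 lands with bottom-row=5; cleared 0 line(s) (total 0); column heights now [1 3 5 8 8 0], max=8
Drop 5: S rot3 at col 2 lands with bottom-row=8; cleared 0 line(s) (total 0); column heights now [1 3 11 10 8 0], max=11
Drop 6: I rot1 at col 4 lands with bottom-row=8; cleared 0 line(s) (total 0); column heights now [1 3 11 10 12 0], max=12

Answer: 1 3 11 10 12 0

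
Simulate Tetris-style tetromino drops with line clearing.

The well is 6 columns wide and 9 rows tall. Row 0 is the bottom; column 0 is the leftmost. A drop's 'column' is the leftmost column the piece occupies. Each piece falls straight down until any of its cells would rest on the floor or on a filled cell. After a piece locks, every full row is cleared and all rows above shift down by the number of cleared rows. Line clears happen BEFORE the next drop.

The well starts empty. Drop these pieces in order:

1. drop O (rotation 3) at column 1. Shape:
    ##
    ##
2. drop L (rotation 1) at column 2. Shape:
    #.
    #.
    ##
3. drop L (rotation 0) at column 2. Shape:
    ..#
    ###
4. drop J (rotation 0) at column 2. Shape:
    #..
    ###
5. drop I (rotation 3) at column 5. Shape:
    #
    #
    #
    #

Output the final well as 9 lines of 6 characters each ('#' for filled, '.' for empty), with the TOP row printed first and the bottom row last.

Answer: ..#...
..###.
....#.
..###.
..#...
..#..#
..##.#
.##..#
.##..#

Derivation:
Drop 1: O rot3 at col 1 lands with bottom-row=0; cleared 0 line(s) (total 0); column heights now [0 2 2 0 0 0], max=2
Drop 2: L rot1 at col 2 lands with bottom-row=2; cleared 0 line(s) (total 0); column heights now [0 2 5 3 0 0], max=5
Drop 3: L rot0 at col 2 lands with bottom-row=5; cleared 0 line(s) (total 0); column heights now [0 2 6 6 7 0], max=7
Drop 4: J rot0 at col 2 lands with bottom-row=7; cleared 0 line(s) (total 0); column heights now [0 2 9 8 8 0], max=9
Drop 5: I rot3 at col 5 lands with bottom-row=0; cleared 0 line(s) (total 0); column heights now [0 2 9 8 8 4], max=9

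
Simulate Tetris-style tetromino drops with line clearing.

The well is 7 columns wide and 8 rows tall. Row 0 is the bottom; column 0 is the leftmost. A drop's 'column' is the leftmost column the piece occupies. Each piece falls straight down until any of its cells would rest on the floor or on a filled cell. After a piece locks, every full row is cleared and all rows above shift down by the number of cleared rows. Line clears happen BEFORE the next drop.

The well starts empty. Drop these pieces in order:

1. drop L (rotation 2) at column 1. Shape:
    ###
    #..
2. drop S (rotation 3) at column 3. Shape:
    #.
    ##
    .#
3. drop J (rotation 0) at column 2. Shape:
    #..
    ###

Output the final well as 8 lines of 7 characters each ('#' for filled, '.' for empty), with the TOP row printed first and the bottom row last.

Drop 1: L rot2 at col 1 lands with bottom-row=0; cleared 0 line(s) (total 0); column heights now [0 2 2 2 0 0 0], max=2
Drop 2: S rot3 at col 3 lands with bottom-row=1; cleared 0 line(s) (total 0); column heights now [0 2 2 4 3 0 0], max=4
Drop 3: J rot0 at col 2 lands with bottom-row=4; cleared 0 line(s) (total 0); column heights now [0 2 6 5 5 0 0], max=6

Answer: .......
.......
..#....
..###..
...#...
...##..
.####..
.#.....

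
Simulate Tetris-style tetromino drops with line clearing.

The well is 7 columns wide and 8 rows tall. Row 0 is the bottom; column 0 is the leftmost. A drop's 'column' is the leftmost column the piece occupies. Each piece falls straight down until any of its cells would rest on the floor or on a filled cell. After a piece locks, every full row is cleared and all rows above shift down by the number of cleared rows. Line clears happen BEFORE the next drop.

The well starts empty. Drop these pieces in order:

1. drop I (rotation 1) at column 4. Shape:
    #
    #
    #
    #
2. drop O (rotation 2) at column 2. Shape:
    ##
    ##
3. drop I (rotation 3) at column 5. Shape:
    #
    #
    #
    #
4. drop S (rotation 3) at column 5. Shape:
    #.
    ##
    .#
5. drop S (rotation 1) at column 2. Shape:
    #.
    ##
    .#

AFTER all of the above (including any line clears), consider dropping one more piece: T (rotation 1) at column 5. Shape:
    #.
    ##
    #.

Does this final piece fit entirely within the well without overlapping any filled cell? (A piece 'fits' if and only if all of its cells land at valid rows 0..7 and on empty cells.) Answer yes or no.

Drop 1: I rot1 at col 4 lands with bottom-row=0; cleared 0 line(s) (total 0); column heights now [0 0 0 0 4 0 0], max=4
Drop 2: O rot2 at col 2 lands with bottom-row=0; cleared 0 line(s) (total 0); column heights now [0 0 2 2 4 0 0], max=4
Drop 3: I rot3 at col 5 lands with bottom-row=0; cleared 0 line(s) (total 0); column heights now [0 0 2 2 4 4 0], max=4
Drop 4: S rot3 at col 5 lands with bottom-row=3; cleared 0 line(s) (total 0); column heights now [0 0 2 2 4 6 5], max=6
Drop 5: S rot1 at col 2 lands with bottom-row=2; cleared 0 line(s) (total 0); column heights now [0 0 5 4 4 6 5], max=6
Test piece T rot1 at col 5 (width 2): heights before test = [0 0 5 4 4 6 5]; fits = False

Answer: no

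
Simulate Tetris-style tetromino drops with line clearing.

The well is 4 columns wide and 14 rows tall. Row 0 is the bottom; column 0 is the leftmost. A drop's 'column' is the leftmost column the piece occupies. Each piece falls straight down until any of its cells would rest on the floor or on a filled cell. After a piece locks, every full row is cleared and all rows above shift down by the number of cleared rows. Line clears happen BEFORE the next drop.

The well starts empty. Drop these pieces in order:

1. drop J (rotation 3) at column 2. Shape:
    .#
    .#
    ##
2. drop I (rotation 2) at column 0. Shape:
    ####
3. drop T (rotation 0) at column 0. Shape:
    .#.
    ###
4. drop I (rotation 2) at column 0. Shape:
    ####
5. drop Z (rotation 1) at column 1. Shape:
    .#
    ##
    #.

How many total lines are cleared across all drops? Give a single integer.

Answer: 3

Derivation:
Drop 1: J rot3 at col 2 lands with bottom-row=0; cleared 0 line(s) (total 0); column heights now [0 0 1 3], max=3
Drop 2: I rot2 at col 0 lands with bottom-row=3; cleared 1 line(s) (total 1); column heights now [0 0 1 3], max=3
Drop 3: T rot0 at col 0 lands with bottom-row=1; cleared 1 line(s) (total 2); column heights now [0 2 1 2], max=2
Drop 4: I rot2 at col 0 lands with bottom-row=2; cleared 1 line(s) (total 3); column heights now [0 2 1 2], max=2
Drop 5: Z rot1 at col 1 lands with bottom-row=2; cleared 0 line(s) (total 3); column heights now [0 4 5 2], max=5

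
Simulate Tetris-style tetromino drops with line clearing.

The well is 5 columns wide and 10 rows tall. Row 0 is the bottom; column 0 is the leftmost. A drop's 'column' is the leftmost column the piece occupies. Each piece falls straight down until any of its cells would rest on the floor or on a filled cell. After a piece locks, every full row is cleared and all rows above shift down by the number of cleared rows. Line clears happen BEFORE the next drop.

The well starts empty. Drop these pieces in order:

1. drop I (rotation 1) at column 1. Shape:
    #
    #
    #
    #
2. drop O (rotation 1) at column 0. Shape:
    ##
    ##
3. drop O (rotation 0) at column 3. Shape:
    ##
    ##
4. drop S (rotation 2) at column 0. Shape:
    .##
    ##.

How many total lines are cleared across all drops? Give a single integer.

Drop 1: I rot1 at col 1 lands with bottom-row=0; cleared 0 line(s) (total 0); column heights now [0 4 0 0 0], max=4
Drop 2: O rot1 at col 0 lands with bottom-row=4; cleared 0 line(s) (total 0); column heights now [6 6 0 0 0], max=6
Drop 3: O rot0 at col 3 lands with bottom-row=0; cleared 0 line(s) (total 0); column heights now [6 6 0 2 2], max=6
Drop 4: S rot2 at col 0 lands with bottom-row=6; cleared 0 line(s) (total 0); column heights now [7 8 8 2 2], max=8

Answer: 0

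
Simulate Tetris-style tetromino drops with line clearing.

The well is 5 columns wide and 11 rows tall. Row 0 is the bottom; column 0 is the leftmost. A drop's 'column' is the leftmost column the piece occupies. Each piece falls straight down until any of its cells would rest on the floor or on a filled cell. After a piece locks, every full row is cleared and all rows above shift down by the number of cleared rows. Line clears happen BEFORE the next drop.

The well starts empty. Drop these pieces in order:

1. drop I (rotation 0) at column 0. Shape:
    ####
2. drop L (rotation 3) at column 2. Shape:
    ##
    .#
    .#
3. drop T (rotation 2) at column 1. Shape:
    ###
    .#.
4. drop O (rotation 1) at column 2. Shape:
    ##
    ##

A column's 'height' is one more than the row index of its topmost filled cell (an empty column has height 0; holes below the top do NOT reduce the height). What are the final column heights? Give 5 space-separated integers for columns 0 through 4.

Drop 1: I rot0 at col 0 lands with bottom-row=0; cleared 0 line(s) (total 0); column heights now [1 1 1 1 0], max=1
Drop 2: L rot3 at col 2 lands with bottom-row=1; cleared 0 line(s) (total 0); column heights now [1 1 4 4 0], max=4
Drop 3: T rot2 at col 1 lands with bottom-row=4; cleared 0 line(s) (total 0); column heights now [1 6 6 6 0], max=6
Drop 4: O rot1 at col 2 lands with bottom-row=6; cleared 0 line(s) (total 0); column heights now [1 6 8 8 0], max=8

Answer: 1 6 8 8 0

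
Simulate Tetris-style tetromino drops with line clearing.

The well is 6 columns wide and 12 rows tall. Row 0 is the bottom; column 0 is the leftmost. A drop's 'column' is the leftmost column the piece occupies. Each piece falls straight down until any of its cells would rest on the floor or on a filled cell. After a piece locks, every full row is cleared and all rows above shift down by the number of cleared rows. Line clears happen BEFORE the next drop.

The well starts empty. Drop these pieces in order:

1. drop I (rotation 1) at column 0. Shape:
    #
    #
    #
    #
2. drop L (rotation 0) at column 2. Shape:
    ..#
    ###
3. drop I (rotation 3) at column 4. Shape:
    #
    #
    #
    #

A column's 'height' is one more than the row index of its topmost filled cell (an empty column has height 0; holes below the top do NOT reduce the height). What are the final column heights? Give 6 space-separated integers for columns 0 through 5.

Answer: 4 0 1 1 6 0

Derivation:
Drop 1: I rot1 at col 0 lands with bottom-row=0; cleared 0 line(s) (total 0); column heights now [4 0 0 0 0 0], max=4
Drop 2: L rot0 at col 2 lands with bottom-row=0; cleared 0 line(s) (total 0); column heights now [4 0 1 1 2 0], max=4
Drop 3: I rot3 at col 4 lands with bottom-row=2; cleared 0 line(s) (total 0); column heights now [4 0 1 1 6 0], max=6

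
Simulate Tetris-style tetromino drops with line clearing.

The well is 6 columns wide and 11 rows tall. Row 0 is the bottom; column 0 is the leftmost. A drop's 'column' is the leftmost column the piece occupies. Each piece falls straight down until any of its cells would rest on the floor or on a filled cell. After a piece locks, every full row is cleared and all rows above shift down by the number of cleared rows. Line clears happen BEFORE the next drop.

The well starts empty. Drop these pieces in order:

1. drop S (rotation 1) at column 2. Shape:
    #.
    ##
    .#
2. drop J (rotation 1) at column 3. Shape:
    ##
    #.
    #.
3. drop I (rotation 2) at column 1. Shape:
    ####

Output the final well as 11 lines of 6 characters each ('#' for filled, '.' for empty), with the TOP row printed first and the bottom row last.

Drop 1: S rot1 at col 2 lands with bottom-row=0; cleared 0 line(s) (total 0); column heights now [0 0 3 2 0 0], max=3
Drop 2: J rot1 at col 3 lands with bottom-row=2; cleared 0 line(s) (total 0); column heights now [0 0 3 5 5 0], max=5
Drop 3: I rot2 at col 1 lands with bottom-row=5; cleared 0 line(s) (total 0); column heights now [0 6 6 6 6 0], max=6

Answer: ......
......
......
......
......
.####.
...##.
...#..
..##..
..##..
...#..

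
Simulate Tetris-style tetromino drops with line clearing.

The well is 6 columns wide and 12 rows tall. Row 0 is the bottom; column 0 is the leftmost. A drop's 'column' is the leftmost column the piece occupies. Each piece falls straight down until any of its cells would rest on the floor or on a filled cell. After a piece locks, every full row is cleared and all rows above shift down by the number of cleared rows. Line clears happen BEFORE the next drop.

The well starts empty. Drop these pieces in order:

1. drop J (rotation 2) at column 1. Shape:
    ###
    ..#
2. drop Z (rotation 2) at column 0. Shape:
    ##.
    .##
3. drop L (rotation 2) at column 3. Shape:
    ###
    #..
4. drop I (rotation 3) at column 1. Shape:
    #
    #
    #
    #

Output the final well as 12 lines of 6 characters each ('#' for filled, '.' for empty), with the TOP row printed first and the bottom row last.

Drop 1: J rot2 at col 1 lands with bottom-row=0; cleared 0 line(s) (total 0); column heights now [0 2 2 2 0 0], max=2
Drop 2: Z rot2 at col 0 lands with bottom-row=2; cleared 0 line(s) (total 0); column heights now [4 4 3 2 0 0], max=4
Drop 3: L rot2 at col 3 lands with bottom-row=2; cleared 0 line(s) (total 0); column heights now [4 4 3 4 4 4], max=4
Drop 4: I rot3 at col 1 lands with bottom-row=4; cleared 0 line(s) (total 0); column heights now [4 8 3 4 4 4], max=8

Answer: ......
......
......
......
.#....
.#....
.#....
.#....
##.###
.###..
.###..
...#..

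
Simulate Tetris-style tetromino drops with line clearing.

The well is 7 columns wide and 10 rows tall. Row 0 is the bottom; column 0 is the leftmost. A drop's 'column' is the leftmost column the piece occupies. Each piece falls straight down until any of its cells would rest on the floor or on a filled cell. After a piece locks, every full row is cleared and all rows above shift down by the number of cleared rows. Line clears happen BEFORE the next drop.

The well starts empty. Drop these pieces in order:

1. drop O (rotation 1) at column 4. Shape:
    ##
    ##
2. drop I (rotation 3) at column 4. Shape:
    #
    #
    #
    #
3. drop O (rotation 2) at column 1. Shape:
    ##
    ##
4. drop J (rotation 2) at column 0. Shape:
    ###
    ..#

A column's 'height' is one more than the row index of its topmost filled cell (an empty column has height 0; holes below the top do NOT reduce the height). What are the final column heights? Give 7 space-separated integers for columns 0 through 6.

Answer: 4 4 4 0 6 2 0

Derivation:
Drop 1: O rot1 at col 4 lands with bottom-row=0; cleared 0 line(s) (total 0); column heights now [0 0 0 0 2 2 0], max=2
Drop 2: I rot3 at col 4 lands with bottom-row=2; cleared 0 line(s) (total 0); column heights now [0 0 0 0 6 2 0], max=6
Drop 3: O rot2 at col 1 lands with bottom-row=0; cleared 0 line(s) (total 0); column heights now [0 2 2 0 6 2 0], max=6
Drop 4: J rot2 at col 0 lands with bottom-row=2; cleared 0 line(s) (total 0); column heights now [4 4 4 0 6 2 0], max=6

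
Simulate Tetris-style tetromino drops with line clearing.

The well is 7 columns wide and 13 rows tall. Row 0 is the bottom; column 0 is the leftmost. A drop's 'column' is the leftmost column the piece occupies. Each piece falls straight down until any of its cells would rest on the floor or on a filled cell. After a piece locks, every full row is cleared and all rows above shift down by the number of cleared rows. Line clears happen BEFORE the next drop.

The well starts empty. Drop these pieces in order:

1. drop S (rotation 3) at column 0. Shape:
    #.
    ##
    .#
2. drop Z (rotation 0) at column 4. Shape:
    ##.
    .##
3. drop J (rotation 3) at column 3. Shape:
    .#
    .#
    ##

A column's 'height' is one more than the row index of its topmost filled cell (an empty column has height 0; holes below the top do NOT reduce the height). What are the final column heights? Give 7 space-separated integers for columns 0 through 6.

Drop 1: S rot3 at col 0 lands with bottom-row=0; cleared 0 line(s) (total 0); column heights now [3 2 0 0 0 0 0], max=3
Drop 2: Z rot0 at col 4 lands with bottom-row=0; cleared 0 line(s) (total 0); column heights now [3 2 0 0 2 2 1], max=3
Drop 3: J rot3 at col 3 lands with bottom-row=2; cleared 0 line(s) (total 0); column heights now [3 2 0 3 5 2 1], max=5

Answer: 3 2 0 3 5 2 1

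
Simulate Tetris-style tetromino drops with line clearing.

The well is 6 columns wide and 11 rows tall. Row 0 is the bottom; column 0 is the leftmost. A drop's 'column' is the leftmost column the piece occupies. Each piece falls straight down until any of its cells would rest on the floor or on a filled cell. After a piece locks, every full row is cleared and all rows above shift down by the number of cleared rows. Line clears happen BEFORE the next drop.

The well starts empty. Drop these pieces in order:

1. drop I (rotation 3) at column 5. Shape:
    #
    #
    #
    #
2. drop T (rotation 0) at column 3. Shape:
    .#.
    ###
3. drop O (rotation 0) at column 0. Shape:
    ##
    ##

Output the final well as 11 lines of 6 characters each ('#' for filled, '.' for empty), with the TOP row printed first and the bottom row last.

Answer: ......
......
......
......
......
....#.
...###
.....#
.....#
##...#
##...#

Derivation:
Drop 1: I rot3 at col 5 lands with bottom-row=0; cleared 0 line(s) (total 0); column heights now [0 0 0 0 0 4], max=4
Drop 2: T rot0 at col 3 lands with bottom-row=4; cleared 0 line(s) (total 0); column heights now [0 0 0 5 6 5], max=6
Drop 3: O rot0 at col 0 lands with bottom-row=0; cleared 0 line(s) (total 0); column heights now [2 2 0 5 6 5], max=6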